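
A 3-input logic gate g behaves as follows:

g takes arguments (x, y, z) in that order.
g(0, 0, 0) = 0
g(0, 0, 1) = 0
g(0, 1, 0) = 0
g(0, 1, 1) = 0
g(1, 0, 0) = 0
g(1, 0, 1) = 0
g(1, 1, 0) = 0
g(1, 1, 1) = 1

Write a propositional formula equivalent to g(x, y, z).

g(x, y, z) = (x · y) · z

Only row (1,1,1) gives 1. That row's minterm x·y·z is g directly.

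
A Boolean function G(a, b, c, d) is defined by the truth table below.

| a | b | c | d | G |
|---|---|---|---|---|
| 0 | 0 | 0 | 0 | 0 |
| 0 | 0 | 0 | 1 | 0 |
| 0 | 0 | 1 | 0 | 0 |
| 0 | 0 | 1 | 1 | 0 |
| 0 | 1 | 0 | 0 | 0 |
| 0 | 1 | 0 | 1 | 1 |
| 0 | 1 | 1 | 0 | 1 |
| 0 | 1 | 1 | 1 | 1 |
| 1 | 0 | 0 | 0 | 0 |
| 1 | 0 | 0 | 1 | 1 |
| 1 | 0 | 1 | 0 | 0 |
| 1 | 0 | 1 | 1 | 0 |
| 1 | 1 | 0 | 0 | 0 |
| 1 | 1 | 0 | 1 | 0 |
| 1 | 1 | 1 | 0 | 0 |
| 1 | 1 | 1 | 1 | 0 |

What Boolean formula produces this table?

Collect the rows where G=1 — (0,1,0,1), (0,1,1,0), (0,1,1,1), (1,0,0,1) — and write one minterm per row: ¬a·b·¬c·d, ¬a·b·c·¬d, ¬a·b·c·d, a·¬b·¬c·d. Their union (logical OR) reproduces the table exactly.

G(a, b, c, d) = (((((not a and b) and not c) and d) or (((not a and b) and c) and not d)) or (((not a and b) and c) and d)) or (((a and not b) and not c) and d)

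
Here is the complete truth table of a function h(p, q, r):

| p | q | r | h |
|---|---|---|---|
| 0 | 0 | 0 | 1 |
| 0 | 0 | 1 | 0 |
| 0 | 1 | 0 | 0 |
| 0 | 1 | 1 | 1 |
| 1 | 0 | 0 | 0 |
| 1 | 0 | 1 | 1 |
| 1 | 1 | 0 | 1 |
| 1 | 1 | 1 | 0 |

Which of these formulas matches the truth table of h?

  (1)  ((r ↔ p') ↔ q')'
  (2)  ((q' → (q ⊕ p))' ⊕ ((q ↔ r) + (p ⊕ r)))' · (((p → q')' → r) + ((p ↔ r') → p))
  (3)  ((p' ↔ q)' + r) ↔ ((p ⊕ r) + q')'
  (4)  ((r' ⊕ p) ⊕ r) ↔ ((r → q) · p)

(2) disagrees with h on (0,0,1) (formula → 1, table → 0); rule it out.
(3) disagrees with h on (0,0,0) (formula → 0, table → 1); rule it out.
(4) disagrees with h on (0,0,0) (formula → 0, table → 1); rule it out.
That leaves (1). Evaluating it on every row reproduces the table of h exactly.

1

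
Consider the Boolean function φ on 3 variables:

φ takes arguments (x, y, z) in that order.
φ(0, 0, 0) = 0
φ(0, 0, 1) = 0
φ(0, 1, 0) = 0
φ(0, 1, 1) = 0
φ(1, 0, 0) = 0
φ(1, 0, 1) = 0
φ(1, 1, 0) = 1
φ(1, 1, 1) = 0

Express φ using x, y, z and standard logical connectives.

Only row (1,1,0) gives 1. That row's minterm x·y·¬z is φ directly.

φ(x, y, z) = (x · y) · z'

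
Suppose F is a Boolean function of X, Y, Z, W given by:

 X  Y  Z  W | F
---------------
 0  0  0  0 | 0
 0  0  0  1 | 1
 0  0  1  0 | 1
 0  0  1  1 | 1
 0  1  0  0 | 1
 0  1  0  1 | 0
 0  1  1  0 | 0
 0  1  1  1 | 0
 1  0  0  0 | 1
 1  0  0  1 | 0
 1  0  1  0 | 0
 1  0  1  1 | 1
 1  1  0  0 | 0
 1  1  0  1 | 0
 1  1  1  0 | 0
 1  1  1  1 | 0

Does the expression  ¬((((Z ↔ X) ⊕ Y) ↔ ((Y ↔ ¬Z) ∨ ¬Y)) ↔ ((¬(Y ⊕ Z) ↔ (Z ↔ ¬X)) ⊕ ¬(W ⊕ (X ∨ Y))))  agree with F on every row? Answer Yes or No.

No

Check the formula against F row by row:
  X=0, Y=0, Z=0, W=0: formula gives 0, F = 0 ✓
  X=0, Y=0, Z=0, W=1: formula gives 1, F = 1 ✓
  X=0, Y=0, Z=1, W=0: formula gives 1, F = 1 ✓
  X=0, Y=0, Z=1, W=1: formula gives 0, but F = 1 ✗
Since they disagree at (0,0,1,1), the expression is not a correct formula for F.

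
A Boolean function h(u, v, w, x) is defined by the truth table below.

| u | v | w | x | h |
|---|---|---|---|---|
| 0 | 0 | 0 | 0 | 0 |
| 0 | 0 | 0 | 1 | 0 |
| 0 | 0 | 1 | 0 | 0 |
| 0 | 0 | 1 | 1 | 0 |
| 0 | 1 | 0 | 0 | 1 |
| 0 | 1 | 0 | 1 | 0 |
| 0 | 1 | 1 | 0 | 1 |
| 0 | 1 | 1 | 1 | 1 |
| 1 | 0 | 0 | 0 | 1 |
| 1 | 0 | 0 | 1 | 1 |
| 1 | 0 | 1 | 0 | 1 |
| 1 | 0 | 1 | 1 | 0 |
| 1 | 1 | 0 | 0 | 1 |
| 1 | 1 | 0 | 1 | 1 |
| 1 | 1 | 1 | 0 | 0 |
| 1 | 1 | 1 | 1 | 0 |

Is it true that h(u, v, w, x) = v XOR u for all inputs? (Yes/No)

No

Check the formula against h row by row:
  u=0, v=0, w=0, x=0: formula gives 0, h = 0 ✓
  u=0, v=0, w=0, x=1: formula gives 0, h = 0 ✓
  u=0, v=0, w=1, x=0: formula gives 0, h = 0 ✓
  u=0, v=0, w=1, x=1: formula gives 0, h = 0 ✓
  …
  u=0, v=1, w=0, x=1: formula gives 1, but h = 0 ✗
Since they disagree at (0,1,0,1), the expression is not a correct formula for h.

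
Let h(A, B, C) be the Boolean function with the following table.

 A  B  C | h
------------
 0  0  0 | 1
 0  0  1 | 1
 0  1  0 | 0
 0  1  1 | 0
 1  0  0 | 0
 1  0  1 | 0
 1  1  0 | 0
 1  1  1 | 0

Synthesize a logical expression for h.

h(A, B, C) = ((not A and not B) and not C) or ((not A and not B) and C)

The 1-rows are (0,0,0), (0,0,1). Each contributes one minterm — ¬A·¬B·¬C; ¬A·¬B·C — and their disjunction is a sum-of-products form of h.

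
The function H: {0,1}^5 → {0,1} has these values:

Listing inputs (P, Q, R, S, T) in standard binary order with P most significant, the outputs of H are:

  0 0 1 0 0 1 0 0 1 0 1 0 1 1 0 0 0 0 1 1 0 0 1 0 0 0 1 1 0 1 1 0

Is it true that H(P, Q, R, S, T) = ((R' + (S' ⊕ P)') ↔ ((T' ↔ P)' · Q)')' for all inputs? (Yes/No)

No

Evaluate ((R' + (S' ⊕ P)') ↔ ((T' ↔ P)' · Q)')' on each row and compare to H:
  P=0, Q=0, R=0, S=0, T=0: formula gives 0, H = 0 ✓
  P=0, Q=0, R=0, S=0, T=1: formula gives 0, H = 0 ✓
  P=0, Q=0, R=0, S=1, T=0: formula gives 0, but H = 1 ✗
Row (0,0,0,1,0) is a counterexample, so the formula is not equivalent to H.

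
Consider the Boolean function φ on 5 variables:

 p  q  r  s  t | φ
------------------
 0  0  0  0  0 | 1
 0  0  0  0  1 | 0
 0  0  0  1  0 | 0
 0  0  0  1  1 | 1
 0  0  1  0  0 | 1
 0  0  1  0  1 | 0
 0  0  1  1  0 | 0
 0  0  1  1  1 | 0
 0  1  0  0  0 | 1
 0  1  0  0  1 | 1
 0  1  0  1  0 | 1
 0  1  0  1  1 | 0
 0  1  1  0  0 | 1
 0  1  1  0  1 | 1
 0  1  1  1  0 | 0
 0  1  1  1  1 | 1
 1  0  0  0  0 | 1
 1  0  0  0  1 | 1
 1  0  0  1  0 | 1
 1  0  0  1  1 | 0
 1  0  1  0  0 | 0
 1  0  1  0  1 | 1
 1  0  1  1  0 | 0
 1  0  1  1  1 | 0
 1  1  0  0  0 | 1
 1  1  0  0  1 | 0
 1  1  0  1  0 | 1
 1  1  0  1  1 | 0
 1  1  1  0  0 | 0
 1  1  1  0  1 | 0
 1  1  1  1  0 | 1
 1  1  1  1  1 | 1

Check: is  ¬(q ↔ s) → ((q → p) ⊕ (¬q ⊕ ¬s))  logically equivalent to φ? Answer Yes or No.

No

Check the formula against φ row by row:
  p=0, q=0, r=0, s=0, t=0: formula gives 1, φ = 1 ✓
  p=0, q=0, r=0, s=0, t=1: formula gives 1, but φ = 0 ✗
Since they disagree at (0,0,0,0,1), the expression is not a correct formula for φ.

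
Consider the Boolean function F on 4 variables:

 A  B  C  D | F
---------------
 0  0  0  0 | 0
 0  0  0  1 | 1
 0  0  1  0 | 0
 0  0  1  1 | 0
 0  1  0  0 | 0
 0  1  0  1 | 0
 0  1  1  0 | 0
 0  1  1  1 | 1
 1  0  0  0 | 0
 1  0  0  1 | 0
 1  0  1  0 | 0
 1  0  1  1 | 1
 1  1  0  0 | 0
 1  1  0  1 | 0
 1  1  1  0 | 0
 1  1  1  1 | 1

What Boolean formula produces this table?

Collect the rows where F=1 — (0,0,0,1), (0,1,1,1), (1,0,1,1), (1,1,1,1) — and write one minterm per row: ¬A·¬B·¬C·D, ¬A·B·C·D, A·¬B·C·D, A·B·C·D. Their union (logical OR) reproduces the table exactly.

F(A, B, C, D) = (((((not A and not B) and not C) and D) or (((not A and B) and C) and D)) or (((A and not B) and C) and D)) or (((A and B) and C) and D)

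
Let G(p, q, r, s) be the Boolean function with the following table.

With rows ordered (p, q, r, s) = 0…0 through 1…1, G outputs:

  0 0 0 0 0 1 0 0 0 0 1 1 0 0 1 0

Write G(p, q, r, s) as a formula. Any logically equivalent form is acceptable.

G(p, q, r, s) = (((((NOT p AND q) AND NOT r) AND s) OR (((p AND NOT q) AND r) AND NOT s)) OR (((p AND NOT q) AND r) AND s)) OR (((p AND q) AND r) AND NOT s)

The 1-rows are (0,1,0,1), (1,0,1,0), (1,0,1,1), (1,1,1,0). Each contributes one minterm — ¬p·q·¬r·s; p·¬q·r·¬s; p·¬q·r·s; p·q·r·¬s — and their disjunction is a sum-of-products form of G.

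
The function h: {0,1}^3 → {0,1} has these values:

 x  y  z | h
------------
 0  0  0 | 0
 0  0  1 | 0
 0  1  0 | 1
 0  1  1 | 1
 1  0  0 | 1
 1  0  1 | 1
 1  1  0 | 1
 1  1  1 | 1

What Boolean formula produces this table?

h(x, y, z) = ¬(((¬x ∧ ¬y) ∧ ¬z) ∨ ((¬x ∧ ¬y) ∧ z))

h is 0 on only 2 rows — (0,0,0), (0,0,1). Writing each as a minterm (¬x·¬y·¬z, ¬x·¬y·z) and OR-ing them characterizes exactly where h=0, so h is the negation of that disjunction.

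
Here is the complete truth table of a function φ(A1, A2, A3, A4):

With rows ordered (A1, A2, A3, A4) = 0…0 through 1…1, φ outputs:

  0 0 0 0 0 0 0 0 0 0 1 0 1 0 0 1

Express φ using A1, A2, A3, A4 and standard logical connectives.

φ(A1, A2, A3, A4) = ((((A1 AND NOT A2) AND A3) AND NOT A4) OR (((A1 AND A2) AND NOT A3) AND NOT A4)) OR (((A1 AND A2) AND A3) AND A4)

Collect the rows where φ=1 — (1,0,1,0), (1,1,0,0), (1,1,1,1) — and write one minterm per row: A1·¬A2·A3·¬A4, A1·A2·¬A3·¬A4, A1·A2·A3·A4. Their union (logical OR) reproduces the table exactly.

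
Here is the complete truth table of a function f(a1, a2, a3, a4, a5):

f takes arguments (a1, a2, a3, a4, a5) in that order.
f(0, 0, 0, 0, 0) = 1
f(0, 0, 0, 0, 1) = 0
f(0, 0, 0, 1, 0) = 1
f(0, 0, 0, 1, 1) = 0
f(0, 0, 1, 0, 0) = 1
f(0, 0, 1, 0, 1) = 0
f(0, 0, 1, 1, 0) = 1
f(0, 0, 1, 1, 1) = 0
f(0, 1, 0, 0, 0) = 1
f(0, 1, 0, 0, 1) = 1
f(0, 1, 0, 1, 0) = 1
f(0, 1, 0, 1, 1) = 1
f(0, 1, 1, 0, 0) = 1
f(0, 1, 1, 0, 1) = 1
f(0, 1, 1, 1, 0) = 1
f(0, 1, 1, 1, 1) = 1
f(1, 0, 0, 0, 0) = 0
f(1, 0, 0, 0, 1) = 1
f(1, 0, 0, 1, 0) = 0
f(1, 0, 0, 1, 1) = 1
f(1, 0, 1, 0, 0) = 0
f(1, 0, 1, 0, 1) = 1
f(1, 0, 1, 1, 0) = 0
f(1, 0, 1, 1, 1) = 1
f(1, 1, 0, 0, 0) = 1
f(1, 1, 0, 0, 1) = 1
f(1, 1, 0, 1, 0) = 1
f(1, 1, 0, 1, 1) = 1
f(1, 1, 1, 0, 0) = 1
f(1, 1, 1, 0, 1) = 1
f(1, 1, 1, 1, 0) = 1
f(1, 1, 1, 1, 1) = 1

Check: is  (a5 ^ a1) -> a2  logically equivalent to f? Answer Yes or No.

Test each input against both f and the formula:
  a1=0, a2=0, a3=0, a4=0, a5=0: formula gives 1, f = 1 ✓
  a1=0, a2=0, a3=0, a4=0, a5=1: formula gives 0, f = 0 ✓
  a1=0, a2=0, a3=0, a4=1, a5=0: formula gives 1, f = 1 ✓
  a1=0, a2=0, a3=0, a4=1, a5=1: formula gives 0, f = 0 ✓
  …and likewise for the remaining 28 rows.
Every row agrees, so the formula is equivalent.

Yes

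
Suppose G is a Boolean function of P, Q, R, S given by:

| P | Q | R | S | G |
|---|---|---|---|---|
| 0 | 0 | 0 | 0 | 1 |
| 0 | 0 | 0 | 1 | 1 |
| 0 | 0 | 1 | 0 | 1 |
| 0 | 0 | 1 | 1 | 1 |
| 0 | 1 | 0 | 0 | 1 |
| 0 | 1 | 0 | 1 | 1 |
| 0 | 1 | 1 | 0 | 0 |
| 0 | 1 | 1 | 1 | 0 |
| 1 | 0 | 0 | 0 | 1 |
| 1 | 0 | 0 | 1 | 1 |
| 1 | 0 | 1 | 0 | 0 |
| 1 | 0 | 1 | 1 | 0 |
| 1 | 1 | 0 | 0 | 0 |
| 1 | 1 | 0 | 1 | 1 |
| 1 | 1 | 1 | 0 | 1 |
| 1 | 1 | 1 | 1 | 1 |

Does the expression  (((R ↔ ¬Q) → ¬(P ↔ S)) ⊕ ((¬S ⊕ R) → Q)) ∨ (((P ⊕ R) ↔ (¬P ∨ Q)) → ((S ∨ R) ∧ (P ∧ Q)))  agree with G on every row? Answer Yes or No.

Yes

Test each input against both G and the formula:
  P=0, Q=0, R=0, S=0: formula gives 1, G = 1 ✓
  P=0, Q=0, R=0, S=1: formula gives 1, G = 1 ✓
  P=0, Q=0, R=1, S=0: formula gives 1, G = 1 ✓
  P=0, Q=0, R=1, S=1: formula gives 1, G = 1 ✓
  …and likewise for the remaining 12 rows.
All 16 rows match — the expression computes G exactly.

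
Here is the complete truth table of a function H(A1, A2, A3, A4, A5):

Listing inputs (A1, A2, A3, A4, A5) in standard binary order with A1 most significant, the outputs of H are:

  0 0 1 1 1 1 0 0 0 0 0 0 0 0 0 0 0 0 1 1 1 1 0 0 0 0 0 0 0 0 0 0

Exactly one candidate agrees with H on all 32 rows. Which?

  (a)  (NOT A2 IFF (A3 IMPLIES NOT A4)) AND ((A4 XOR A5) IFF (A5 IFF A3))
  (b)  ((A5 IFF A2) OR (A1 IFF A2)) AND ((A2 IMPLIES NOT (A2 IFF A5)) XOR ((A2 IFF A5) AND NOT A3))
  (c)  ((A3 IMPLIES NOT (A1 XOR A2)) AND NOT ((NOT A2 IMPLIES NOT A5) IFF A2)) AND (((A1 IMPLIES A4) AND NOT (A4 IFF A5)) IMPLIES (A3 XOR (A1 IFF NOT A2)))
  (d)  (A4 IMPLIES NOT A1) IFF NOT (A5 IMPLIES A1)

(b) disagrees with H on (0,0,0,0,1) (formula → 1, table → 0); rule it out.
(c) disagrees with H on (0,0,0,0,0) (formula → 1, table → 0); rule it out.
(d) disagrees with H on (0,0,0,0,1) (formula → 1, table → 0); rule it out.
Only (a) survives; checking it on all 32 rows confirms it matches H.

a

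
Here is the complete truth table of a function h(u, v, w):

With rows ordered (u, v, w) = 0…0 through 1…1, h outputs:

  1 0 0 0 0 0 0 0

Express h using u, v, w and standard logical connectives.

h(u, v, w) = not ((u or v) or w)

The output is 1 only when every input is 0 — NOR of all inputs.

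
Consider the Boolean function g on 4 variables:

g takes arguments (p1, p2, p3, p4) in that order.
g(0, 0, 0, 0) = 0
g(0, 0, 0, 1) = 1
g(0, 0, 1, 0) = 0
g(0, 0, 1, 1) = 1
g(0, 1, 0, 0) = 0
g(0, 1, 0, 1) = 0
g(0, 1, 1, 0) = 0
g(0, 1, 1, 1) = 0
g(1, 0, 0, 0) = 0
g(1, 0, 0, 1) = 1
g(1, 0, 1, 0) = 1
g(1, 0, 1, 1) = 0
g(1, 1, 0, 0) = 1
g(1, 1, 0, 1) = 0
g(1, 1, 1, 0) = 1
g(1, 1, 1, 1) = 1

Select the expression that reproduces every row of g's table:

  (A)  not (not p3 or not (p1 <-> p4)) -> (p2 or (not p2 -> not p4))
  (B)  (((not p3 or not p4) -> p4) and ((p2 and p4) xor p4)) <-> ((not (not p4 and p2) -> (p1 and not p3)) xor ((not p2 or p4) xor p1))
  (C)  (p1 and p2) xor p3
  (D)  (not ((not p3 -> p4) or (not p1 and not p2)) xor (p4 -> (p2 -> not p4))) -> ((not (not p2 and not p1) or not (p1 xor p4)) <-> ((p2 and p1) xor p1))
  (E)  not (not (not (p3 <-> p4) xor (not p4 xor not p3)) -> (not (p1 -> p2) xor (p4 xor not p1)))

(A) disagrees with g on (0,0,0,0) (formula → 1, table → 0); rule it out.
(C) disagrees with g on (0,0,0,1) (formula → 0, table → 1); rule it out.
(D) disagrees with g on (0,1,0,0) (formula → 1, table → 0); rule it out.
(E) disagrees with g on (0,1,0,1) (formula → 1, table → 0); rule it out.
(B) is the remaining candidate, and it agrees with g on all 16 inputs.

B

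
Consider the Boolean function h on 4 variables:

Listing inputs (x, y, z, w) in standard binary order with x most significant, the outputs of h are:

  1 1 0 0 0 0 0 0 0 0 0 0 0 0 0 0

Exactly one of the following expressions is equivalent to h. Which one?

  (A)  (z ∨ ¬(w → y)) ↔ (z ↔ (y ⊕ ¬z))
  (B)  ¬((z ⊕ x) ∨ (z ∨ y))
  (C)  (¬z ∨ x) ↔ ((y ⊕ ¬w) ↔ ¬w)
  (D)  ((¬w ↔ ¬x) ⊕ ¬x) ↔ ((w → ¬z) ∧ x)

(A) fails at (0,0,0,1): the formula yields 0, h is 1.
(C) fails at (0,1,1,0): the formula yields 1, h is 0.
(D) fails at (0,0,0,1): the formula yields 0, h is 1.
Only (B) survives; checking it on all 16 rows confirms it matches h.

B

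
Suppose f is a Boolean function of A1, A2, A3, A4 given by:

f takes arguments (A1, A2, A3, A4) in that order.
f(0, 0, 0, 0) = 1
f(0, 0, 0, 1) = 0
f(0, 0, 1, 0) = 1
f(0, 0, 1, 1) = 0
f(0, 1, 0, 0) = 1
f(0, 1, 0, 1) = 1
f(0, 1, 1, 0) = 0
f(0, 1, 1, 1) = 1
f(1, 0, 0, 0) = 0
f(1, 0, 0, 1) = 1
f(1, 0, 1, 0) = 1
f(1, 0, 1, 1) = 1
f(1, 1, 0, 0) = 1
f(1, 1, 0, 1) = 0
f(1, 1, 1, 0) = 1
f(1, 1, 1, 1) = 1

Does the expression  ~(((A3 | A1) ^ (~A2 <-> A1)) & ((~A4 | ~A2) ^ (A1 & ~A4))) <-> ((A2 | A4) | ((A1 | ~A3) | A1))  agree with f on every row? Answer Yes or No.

Check the formula against f row by row:
  A1=0, A2=0, A3=0, A4=0: formula gives 1, f = 1 ✓
  A1=0, A2=0, A3=0, A4=1: formula gives 1, but f = 0 ✗
Row (0,0,0,1) is a counterexample, so the formula is not equivalent to f.

No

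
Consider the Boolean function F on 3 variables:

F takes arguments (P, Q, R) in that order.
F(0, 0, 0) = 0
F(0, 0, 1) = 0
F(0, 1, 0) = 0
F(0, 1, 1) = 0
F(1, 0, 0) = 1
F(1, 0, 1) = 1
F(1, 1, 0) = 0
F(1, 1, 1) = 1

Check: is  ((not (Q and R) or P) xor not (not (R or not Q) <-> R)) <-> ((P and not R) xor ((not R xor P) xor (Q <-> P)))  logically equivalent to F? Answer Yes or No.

No

Test each input against both F and the formula:
  P=0, Q=0, R=0: formula gives 0, F = 0 ✓
  P=0, Q=0, R=1: formula gives 0, F = 0 ✓
  P=0, Q=1, R=0: formula gives 0, F = 0 ✓
  P=0, Q=1, R=1: formula gives 0, F = 0 ✓
  P=1, Q=0, R=0: formula gives 1, F = 1 ✓
  P=1, Q=0, R=1: formula gives 0, but F = 1 ✗
Since they disagree at (1,0,1), the expression is not a correct formula for F.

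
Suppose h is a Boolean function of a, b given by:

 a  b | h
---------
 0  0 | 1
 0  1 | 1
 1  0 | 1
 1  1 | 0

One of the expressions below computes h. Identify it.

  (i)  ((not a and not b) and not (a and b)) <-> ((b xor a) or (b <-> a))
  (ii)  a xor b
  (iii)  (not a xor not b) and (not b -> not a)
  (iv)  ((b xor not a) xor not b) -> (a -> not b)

iv

(i) disagrees with h on (0,1) (formula → 0, table → 1); rule it out.
(ii) disagrees with h on (0,0) (formula → 0, table → 1); rule it out.
(iii) disagrees with h on (0,0) (formula → 0, table → 1); rule it out.
That leaves (iv). Evaluating it on every row reproduces the table of h exactly.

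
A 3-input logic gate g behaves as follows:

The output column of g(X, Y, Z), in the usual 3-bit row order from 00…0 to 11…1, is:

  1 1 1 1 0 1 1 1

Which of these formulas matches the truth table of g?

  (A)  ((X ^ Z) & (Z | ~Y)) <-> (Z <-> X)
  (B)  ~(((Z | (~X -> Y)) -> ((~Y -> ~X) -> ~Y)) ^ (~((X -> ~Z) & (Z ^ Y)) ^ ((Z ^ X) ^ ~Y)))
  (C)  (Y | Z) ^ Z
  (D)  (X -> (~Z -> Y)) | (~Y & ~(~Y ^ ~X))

(A): at (0,0,0) it gives 0, but g = 1 — eliminated.
(B): at (0,0,0) it gives 0, but g = 1 — eliminated.
(C): at (0,0,0) it gives 0, but g = 1 — eliminated.
That leaves (D). Evaluating it on every row reproduces the table of g exactly.

D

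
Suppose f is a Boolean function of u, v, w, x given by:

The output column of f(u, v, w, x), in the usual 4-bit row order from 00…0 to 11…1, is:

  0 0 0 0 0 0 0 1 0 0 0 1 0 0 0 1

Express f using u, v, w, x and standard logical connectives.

f(u, v, w, x) = ((((~u & v) & w) & x) | (((u & ~v) & w) & x)) | (((u & v) & w) & x)

Collect the rows where f=1 — (0,1,1,1), (1,0,1,1), (1,1,1,1) — and write one minterm per row: ¬u·v·w·x, u·¬v·w·x, u·v·w·x. Their union (logical OR) reproduces the table exactly.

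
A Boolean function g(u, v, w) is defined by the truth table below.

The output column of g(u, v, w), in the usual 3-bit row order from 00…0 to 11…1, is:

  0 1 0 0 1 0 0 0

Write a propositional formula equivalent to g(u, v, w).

The 1-rows are (0,0,1), (1,0,0). Each contributes one minterm — ¬u·¬v·w; u·¬v·¬w — and their disjunction is a sum-of-products form of g.

g(u, v, w) = ((¬u ∧ ¬v) ∧ w) ∨ ((u ∧ ¬v) ∧ ¬w)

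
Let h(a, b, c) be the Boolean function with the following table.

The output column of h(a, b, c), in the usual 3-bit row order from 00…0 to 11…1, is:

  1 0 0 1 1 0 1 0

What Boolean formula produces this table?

h(a, b, c) = ((((¬a ∧ ¬b) ∧ ¬c) ∨ ((¬a ∧ b) ∧ c)) ∨ ((a ∧ ¬b) ∧ ¬c)) ∨ ((a ∧ b) ∧ ¬c)

The 1-rows are (0,0,0), (0,1,1), (1,0,0), (1,1,0). Each contributes one minterm — ¬a·¬b·¬c; ¬a·b·c; a·¬b·¬c; a·b·¬c — and their disjunction is a sum-of-products form of h.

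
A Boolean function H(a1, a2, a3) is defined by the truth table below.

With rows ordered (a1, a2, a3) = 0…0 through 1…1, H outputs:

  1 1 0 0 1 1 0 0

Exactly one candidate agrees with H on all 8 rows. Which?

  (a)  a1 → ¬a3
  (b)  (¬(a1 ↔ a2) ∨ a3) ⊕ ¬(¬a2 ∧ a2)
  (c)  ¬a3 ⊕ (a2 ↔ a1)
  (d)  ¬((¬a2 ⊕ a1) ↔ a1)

d

(a) disagrees with H on (0,1,0) (formula → 1, table → 0); rule it out.
(b) disagrees with H on (0,0,1) (formula → 0, table → 1); rule it out.
(c) disagrees with H on (0,0,0) (formula → 0, table → 1); rule it out.
Only (d) survives; checking it on all 8 rows confirms it matches H.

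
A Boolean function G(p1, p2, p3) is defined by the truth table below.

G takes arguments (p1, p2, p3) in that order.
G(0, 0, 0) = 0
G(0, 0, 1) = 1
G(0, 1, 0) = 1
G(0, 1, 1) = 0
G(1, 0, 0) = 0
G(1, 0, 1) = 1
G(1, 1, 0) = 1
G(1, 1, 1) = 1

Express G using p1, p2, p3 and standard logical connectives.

G(p1, p2, p3) = ((((p1' · p2') · p3') + ((p1' · p2) · p3)) + ((p1 · p2') · p3'))'

The 0-rows are (0,0,0), (0,1,1), (1,0,0). Take each as a conjunction (¬p1·¬p2·¬p3, ¬p1·p2·p3, p1·¬p2·¬p3), form their disjunction, and complement — that gives a formula that is 1 everywhere G is.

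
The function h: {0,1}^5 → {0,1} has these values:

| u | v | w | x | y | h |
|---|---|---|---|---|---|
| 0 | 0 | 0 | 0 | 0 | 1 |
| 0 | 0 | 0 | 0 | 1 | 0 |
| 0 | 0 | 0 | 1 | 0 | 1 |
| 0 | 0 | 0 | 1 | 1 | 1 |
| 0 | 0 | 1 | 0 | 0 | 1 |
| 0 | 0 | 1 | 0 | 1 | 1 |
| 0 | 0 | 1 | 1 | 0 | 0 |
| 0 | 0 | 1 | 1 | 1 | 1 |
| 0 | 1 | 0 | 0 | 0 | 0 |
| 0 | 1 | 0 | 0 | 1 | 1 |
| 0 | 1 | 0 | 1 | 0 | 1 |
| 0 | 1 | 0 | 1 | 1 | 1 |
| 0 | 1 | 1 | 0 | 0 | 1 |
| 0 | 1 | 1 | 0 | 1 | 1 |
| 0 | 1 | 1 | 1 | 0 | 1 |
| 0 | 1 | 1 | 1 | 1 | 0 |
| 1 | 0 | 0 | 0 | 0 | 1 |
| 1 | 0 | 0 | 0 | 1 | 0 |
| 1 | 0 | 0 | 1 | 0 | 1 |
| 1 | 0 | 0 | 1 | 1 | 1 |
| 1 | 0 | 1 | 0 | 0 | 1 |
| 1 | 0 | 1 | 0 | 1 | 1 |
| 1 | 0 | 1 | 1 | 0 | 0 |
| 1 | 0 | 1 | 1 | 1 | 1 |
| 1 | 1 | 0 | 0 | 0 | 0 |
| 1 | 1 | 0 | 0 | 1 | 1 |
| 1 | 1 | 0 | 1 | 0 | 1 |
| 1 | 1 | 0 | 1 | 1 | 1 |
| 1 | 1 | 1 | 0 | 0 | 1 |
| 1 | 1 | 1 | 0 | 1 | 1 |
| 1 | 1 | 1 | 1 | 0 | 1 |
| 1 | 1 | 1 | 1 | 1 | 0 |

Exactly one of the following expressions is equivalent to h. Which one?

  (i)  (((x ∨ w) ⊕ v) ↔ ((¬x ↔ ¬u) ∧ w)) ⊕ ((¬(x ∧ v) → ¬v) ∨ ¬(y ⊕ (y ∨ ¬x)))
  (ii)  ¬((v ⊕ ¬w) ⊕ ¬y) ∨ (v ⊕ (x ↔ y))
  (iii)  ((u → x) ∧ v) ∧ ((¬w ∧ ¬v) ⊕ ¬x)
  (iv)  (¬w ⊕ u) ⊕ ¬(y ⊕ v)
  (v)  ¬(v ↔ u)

(i) disagrees with h on (0,0,0,0,0) (formula → 0, table → 1); rule it out.
(iii) disagrees with h on (0,0,0,0,0) (formula → 0, table → 1); rule it out.
(iv) disagrees with h on (0,0,0,0,0) (formula → 0, table → 1); rule it out.
(v) disagrees with h on (0,0,0,0,0) (formula → 0, table → 1); rule it out.
Only (ii) survives; checking it on all 32 rows confirms it matches h.

ii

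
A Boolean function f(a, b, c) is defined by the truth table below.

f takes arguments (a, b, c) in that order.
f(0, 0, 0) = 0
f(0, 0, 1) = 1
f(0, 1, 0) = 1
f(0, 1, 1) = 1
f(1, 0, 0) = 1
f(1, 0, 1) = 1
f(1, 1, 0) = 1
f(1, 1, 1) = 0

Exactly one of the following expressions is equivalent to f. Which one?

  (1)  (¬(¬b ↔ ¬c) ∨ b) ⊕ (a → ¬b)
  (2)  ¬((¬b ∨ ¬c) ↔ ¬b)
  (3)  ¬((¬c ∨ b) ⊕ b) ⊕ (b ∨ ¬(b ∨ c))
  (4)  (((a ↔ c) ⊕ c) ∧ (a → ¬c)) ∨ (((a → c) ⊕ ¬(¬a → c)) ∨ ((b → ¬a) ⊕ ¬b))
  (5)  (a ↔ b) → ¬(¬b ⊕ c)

5

(1) fails at (0,0,0): the formula yields 1, f is 0.
(2) fails at (0,0,1): the formula yields 0, f is 1.
(3) fails at (0,0,0): the formula yields 1, f is 0.
(4) fails at (0,0,0): the formula yields 1, f is 0.
(5) is the remaining candidate, and it agrees with f on all 8 inputs.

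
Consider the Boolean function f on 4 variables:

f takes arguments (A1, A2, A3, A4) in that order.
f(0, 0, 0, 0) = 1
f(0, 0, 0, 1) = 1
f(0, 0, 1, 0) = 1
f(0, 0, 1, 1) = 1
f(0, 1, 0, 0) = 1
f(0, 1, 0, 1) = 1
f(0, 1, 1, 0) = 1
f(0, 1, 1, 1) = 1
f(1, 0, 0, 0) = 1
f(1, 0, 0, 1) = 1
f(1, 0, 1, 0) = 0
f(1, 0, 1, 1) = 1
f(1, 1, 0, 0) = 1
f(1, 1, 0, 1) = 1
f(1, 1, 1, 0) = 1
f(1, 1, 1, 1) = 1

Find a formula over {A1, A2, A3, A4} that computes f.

f(A1, A2, A3, A4) = NOT (((A1 AND NOT A2) AND A3) AND NOT A4)

Only row (1,0,1,0) gives 0. So f is 1 everywhere except there — the complement of the minterm A1·¬A2·A3·¬A4.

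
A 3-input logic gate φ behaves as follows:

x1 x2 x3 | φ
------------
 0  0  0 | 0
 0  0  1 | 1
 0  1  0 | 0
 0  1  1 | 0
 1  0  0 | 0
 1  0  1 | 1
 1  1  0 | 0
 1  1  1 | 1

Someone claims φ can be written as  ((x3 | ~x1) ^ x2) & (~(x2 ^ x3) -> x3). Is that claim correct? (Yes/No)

Test each input against both φ and the formula:
  x1=0, x2=0, x3=0: formula gives 0, φ = 0 ✓
  x1=0, x2=0, x3=1: formula gives 1, φ = 1 ✓
  x1=0, x2=1, x3=0: formula gives 0, φ = 0 ✓
  x1=0, x2=1, x3=1: formula gives 0, φ = 0 ✓
  x1=1, x2=0, x3=0: formula gives 0, φ = 0 ✓
  …
  x1=1, x2=1, x3=0: formula gives 1, but φ = 0 ✗
Since they disagree at (1,1,0), the expression is not a correct formula for φ.

No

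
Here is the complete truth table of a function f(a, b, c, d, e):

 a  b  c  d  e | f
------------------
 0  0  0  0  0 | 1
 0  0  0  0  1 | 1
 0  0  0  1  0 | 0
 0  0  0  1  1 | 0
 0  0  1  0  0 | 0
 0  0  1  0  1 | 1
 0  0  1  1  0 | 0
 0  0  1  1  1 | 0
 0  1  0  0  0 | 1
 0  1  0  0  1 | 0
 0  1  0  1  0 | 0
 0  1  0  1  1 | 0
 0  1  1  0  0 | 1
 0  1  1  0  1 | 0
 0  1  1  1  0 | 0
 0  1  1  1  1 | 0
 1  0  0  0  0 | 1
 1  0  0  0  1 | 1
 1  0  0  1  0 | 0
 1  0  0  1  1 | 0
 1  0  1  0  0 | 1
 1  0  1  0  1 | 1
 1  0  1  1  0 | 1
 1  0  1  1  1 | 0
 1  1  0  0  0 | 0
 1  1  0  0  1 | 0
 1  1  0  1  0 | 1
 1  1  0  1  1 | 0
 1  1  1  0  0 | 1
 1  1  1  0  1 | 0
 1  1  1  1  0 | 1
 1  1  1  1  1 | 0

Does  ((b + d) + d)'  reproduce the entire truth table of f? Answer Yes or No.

No

Evaluate ((b + d) + d)' on each row and compare to f:
  a=0, b=0, c=0, d=0, e=0: formula gives 1, f = 1 ✓
  a=0, b=0, c=0, d=0, e=1: formula gives 1, f = 1 ✓
  a=0, b=0, c=0, d=1, e=0: formula gives 0, f = 0 ✓
  a=0, b=0, c=0, d=1, e=1: formula gives 0, f = 0 ✓
  a=0, b=0, c=1, d=0, e=0: formula gives 1, but f = 0 ✗
Since they disagree at (0,0,1,0,0), the expression is not a correct formula for f.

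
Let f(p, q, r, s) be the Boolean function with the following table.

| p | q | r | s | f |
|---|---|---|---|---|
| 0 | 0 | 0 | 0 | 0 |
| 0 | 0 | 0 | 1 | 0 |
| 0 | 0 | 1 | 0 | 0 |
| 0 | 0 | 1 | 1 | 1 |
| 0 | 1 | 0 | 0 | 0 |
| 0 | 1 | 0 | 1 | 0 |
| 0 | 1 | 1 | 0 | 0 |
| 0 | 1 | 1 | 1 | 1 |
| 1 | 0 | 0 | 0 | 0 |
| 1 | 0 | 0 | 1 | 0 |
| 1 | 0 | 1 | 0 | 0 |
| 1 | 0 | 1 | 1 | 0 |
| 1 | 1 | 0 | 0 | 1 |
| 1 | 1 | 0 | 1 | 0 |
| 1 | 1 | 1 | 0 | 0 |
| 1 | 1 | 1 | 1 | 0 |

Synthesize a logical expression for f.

f=1 on 3 inputs: (0,0,1,1), (0,1,1,1), (1,1,0,0). Reading each as a conjunction of literals (¬p·¬q·r·s, ¬p·q·r·s, p·q·¬r·¬s) and taking the OR gives the canonical DNF.

f(p, q, r, s) = ((((~p & ~q) & r) & s) | (((~p & q) & r) & s)) | (((p & q) & ~r) & ~s)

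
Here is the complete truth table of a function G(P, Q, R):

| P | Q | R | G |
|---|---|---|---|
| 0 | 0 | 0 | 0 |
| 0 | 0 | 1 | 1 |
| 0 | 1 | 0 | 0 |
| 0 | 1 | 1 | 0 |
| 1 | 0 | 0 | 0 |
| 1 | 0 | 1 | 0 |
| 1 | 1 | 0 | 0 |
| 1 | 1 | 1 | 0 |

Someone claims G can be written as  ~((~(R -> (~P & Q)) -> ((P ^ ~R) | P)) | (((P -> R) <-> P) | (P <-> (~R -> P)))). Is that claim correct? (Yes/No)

Yes

Test each input against both G and the formula:
  P=0, Q=0, R=0: formula gives 0, G = 0 ✓
  P=0, Q=0, R=1: formula gives 1, G = 1 ✓
  P=0, Q=1, R=0: formula gives 0, G = 0 ✓
  P=0, Q=1, R=1: formula gives 0, G = 0 ✓
  P=1, Q=0, R=0: formula gives 0, G = 0 ✓
  …and likewise for the remaining 3 rows.
No disagreement on any input; they are logically equivalent.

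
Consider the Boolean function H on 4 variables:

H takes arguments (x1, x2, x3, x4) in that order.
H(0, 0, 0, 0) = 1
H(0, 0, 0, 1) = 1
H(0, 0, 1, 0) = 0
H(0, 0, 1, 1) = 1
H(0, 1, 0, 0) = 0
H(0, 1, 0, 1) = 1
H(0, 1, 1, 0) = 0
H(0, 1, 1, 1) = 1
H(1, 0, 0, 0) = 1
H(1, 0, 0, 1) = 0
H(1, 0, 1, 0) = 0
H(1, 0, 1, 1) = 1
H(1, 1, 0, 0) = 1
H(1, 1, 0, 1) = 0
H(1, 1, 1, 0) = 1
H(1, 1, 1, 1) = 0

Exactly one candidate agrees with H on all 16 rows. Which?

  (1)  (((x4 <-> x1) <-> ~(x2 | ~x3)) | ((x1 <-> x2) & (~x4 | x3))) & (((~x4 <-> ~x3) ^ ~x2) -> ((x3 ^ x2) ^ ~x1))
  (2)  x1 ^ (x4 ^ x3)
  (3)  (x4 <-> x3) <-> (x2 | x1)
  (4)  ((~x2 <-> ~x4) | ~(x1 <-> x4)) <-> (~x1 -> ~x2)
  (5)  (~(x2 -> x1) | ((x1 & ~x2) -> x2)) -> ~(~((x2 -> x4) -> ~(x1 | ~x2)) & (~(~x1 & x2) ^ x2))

(2) disagrees with H on (0,0,0,0) (formula → 0, table → 1); rule it out.
(3) disagrees with H on (0,0,0,0) (formula → 0, table → 1); rule it out.
(4) disagrees with H on (0,0,1,0) (formula → 1, table → 0); rule it out.
(5) disagrees with H on (0,0,0,0) (formula → 0, table → 1); rule it out.
Only (1) survives; checking it on all 16 rows confirms it matches H.

1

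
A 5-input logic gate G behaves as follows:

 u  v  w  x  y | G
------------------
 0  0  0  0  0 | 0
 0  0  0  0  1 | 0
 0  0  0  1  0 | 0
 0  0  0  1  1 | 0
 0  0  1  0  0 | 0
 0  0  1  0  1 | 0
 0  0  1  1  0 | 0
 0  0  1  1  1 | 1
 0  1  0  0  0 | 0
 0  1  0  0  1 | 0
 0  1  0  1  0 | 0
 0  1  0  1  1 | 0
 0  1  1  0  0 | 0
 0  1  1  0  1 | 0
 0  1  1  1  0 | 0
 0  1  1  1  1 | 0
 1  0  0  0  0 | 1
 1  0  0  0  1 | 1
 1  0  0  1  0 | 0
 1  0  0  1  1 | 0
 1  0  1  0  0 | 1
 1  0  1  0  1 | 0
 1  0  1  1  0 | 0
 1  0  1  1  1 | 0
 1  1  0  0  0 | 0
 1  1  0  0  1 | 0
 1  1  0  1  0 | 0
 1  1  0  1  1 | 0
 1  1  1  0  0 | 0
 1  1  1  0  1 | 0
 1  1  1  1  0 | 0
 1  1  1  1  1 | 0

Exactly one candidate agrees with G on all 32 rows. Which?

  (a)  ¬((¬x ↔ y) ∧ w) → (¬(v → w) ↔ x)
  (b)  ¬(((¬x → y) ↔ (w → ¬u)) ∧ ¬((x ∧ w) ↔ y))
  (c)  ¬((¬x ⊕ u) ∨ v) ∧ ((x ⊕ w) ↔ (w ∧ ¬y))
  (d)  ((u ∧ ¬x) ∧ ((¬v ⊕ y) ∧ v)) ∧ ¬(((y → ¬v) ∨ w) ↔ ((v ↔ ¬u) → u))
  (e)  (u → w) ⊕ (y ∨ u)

c

(a) disagrees with G on (0,0,0,0,0) (formula → 1, table → 0); rule it out.
(b) disagrees with G on (0,0,0,0,0) (formula → 1, table → 0); rule it out.
(d) disagrees with G on (0,0,1,1,1) (formula → 0, table → 1); rule it out.
(e) disagrees with G on (0,0,0,0,0) (formula → 1, table → 0); rule it out.
(c) is the remaining candidate, and it agrees with G on all 32 inputs.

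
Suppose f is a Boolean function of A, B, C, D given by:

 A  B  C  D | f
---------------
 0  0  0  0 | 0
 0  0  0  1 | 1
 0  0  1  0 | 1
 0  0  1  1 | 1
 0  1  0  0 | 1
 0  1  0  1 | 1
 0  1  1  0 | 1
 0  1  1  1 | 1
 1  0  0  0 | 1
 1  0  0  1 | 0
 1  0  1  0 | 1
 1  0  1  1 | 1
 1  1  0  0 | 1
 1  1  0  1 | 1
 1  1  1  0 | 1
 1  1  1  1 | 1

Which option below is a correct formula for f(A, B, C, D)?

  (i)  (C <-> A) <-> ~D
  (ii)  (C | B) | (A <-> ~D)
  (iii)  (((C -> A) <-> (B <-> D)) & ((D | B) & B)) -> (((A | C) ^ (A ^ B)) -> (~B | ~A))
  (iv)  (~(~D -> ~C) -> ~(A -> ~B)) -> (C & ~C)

ii

(i): at (0,0,0,0) it gives 1, but f = 0 — eliminated.
(iii): at (0,0,0,0) it gives 1, but f = 0 — eliminated.
(iv): at (0,0,0,1) it gives 0, but f = 1 — eliminated.
That leaves (ii). Evaluating it on every row reproduces the table of f exactly.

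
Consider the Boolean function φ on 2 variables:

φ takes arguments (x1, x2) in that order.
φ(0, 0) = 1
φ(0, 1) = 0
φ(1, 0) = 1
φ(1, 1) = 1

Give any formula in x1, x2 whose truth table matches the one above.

φ(x1, x2) = x2 -> x1

This is x2 → x1 (false only at 0,1).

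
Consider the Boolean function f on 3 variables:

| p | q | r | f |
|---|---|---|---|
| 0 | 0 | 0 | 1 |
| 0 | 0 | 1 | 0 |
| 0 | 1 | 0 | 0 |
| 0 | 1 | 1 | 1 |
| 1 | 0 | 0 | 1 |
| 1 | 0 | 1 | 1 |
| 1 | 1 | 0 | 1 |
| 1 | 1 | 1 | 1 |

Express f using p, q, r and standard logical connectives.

f is 0 on only 2 rows — (0,0,1), (0,1,0). Writing each as a minterm (¬p·¬q·r, ¬p·q·¬r) and OR-ing them characterizes exactly where f=0, so f is the negation of that disjunction.

f(p, q, r) = (((p' · q') · r) + ((p' · q) · r'))'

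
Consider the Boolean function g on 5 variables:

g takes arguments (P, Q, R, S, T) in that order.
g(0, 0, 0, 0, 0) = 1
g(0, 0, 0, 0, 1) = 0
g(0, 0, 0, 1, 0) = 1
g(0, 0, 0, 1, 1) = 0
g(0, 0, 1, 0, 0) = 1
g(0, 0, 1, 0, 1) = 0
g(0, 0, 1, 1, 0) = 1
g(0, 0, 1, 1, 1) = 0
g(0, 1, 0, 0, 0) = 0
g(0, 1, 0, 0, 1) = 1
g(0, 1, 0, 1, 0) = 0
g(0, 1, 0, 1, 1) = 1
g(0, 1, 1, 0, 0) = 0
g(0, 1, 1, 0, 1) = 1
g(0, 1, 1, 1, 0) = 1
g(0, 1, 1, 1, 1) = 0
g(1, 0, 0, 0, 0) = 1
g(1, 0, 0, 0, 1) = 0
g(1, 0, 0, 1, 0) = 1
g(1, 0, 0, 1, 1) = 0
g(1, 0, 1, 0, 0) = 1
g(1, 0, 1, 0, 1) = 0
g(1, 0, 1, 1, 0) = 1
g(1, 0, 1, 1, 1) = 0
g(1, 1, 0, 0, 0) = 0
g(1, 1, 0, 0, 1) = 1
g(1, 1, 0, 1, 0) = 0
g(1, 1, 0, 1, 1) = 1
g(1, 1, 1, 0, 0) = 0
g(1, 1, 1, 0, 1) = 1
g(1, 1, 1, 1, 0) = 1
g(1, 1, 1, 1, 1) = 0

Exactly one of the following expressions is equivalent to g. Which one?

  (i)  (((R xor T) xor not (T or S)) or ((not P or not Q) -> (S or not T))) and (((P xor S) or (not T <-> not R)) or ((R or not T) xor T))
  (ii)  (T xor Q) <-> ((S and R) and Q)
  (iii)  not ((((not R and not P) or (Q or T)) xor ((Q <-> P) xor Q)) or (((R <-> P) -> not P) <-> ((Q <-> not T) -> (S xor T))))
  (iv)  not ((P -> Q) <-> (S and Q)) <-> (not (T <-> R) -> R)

ii

(i) fails at (0,0,0,0,1): the formula yields 1, g is 0.
(iii) fails at (0,0,0,0,0): the formula yields 0, g is 1.
(iv) fails at (0,0,1,0,1): the formula yields 1, g is 0.
(ii) is the remaining candidate, and it agrees with g on all 32 inputs.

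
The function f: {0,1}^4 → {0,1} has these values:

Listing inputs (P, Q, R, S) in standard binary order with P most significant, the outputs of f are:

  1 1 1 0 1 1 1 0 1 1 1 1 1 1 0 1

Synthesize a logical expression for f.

There are just 3 zero rows: (0,0,1,1), (0,1,1,1), (1,1,1,0). Their minterms are ¬P·¬Q·R·S, ¬P·Q·R·S, P·Q·R·¬S; the OR of those covers precisely the 0-outputs, and negating it yields f.

f(P, Q, R, S) = ¬(((((¬P ∧ ¬Q) ∧ R) ∧ S) ∨ (((¬P ∧ Q) ∧ R) ∧ S)) ∨ (((P ∧ Q) ∧ R) ∧ ¬S))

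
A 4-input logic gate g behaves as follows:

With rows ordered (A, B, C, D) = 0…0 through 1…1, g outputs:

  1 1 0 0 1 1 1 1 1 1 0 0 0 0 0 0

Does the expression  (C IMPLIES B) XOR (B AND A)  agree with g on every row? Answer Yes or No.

Evaluate (C IMPLIES B) XOR (B AND A) on each row and compare to g:
  A=0, B=0, C=0, D=0: formula gives 1, g = 1 ✓
  A=0, B=0, C=0, D=1: formula gives 1, g = 1 ✓
  A=0, B=0, C=1, D=0: formula gives 0, g = 0 ✓
  A=0, B=0, C=1, D=1: formula gives 0, g = 0 ✓
  …and likewise for the remaining 12 rows.
All 16 rows match — the expression computes g exactly.

Yes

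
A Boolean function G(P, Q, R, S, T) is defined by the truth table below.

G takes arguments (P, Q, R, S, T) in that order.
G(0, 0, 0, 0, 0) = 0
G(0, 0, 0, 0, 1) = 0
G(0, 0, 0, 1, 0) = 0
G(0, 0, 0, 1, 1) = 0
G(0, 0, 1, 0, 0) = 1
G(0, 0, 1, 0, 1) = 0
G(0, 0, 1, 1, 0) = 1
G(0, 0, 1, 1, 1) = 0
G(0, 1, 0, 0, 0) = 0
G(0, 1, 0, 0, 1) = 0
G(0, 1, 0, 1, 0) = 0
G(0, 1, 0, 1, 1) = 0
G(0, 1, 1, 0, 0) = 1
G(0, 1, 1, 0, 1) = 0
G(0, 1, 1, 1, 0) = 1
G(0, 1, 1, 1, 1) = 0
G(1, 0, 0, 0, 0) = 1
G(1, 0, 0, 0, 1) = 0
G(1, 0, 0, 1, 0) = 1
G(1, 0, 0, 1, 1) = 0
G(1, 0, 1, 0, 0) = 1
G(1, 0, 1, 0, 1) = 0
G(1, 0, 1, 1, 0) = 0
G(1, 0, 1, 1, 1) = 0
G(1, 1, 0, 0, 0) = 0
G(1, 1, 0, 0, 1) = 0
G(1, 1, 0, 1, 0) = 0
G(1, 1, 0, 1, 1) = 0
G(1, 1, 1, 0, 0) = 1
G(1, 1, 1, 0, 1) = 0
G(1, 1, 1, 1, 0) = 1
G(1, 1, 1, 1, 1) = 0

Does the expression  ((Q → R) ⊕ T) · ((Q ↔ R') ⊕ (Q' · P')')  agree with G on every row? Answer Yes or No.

No

Evaluate ((Q → R) ⊕ T) · ((Q ↔ R') ⊕ (Q' · P')') on each row and compare to G:
  P=0, Q=0, R=0, S=0, T=0: formula gives 0, G = 0 ✓
  P=0, Q=0, R=0, S=0, T=1: formula gives 0, G = 0 ✓
  P=0, Q=0, R=0, S=1, T=0: formula gives 0, G = 0 ✓
  P=0, Q=0, R=0, S=1, T=1: formula gives 0, G = 0 ✓
  …
  P=1, Q=0, R=1, S=0, T=0: formula gives 0, but G = 1 ✗
Since they disagree at (1,0,1,0,0), the expression is not a correct formula for G.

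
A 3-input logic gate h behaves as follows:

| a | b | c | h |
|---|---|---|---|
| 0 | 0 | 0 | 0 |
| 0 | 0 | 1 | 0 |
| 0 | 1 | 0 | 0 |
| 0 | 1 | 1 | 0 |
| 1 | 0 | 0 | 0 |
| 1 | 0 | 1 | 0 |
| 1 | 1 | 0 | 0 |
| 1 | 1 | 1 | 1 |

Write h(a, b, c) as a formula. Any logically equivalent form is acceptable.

The output is 1 only when every input is 1 — the AND of all inputs.

h(a, b, c) = (a & b) & c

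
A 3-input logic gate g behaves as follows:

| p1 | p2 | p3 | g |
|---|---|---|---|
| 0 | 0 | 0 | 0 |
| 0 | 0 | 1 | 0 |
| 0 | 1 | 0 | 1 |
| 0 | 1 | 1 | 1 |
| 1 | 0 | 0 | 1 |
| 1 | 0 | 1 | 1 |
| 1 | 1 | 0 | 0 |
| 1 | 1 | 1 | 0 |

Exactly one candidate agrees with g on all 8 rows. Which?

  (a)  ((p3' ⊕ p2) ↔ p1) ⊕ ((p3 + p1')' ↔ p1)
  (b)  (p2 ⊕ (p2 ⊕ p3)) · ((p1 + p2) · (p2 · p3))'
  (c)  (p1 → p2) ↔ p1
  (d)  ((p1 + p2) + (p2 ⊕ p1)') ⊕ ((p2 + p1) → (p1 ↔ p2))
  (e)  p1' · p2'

(a) fails at (0,0,0): the formula yields 1, g is 0.
(b) fails at (0,0,1): the formula yields 1, g is 0.
(c) fails at (0,1,0): the formula yields 0, g is 1.
(e) fails at (0,0,0): the formula yields 1, g is 0.
(d) is the remaining candidate, and it agrees with g on all 8 inputs.

d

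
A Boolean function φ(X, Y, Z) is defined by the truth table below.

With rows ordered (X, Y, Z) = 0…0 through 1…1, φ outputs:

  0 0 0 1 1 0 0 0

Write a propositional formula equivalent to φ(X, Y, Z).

φ(X, Y, Z) = ((~X & Y) & Z) | ((X & ~Y) & ~Z)

Collect the rows where φ=1 — (0,1,1), (1,0,0) — and write one minterm per row: ¬X·Y·Z, X·¬Y·¬Z. Their union (logical OR) reproduces the table exactly.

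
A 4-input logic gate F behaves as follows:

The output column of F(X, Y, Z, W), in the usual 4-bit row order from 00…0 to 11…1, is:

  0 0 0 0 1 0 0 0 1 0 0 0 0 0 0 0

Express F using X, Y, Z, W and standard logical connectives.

F(X, Y, Z, W) = (((X' · Y) · Z') · W') + (((X · Y') · Z') · W')

Collect the rows where F=1 — (0,1,0,0), (1,0,0,0) — and write one minterm per row: ¬X·Y·¬Z·¬W, X·¬Y·¬Z·¬W. Their union (logical OR) reproduces the table exactly.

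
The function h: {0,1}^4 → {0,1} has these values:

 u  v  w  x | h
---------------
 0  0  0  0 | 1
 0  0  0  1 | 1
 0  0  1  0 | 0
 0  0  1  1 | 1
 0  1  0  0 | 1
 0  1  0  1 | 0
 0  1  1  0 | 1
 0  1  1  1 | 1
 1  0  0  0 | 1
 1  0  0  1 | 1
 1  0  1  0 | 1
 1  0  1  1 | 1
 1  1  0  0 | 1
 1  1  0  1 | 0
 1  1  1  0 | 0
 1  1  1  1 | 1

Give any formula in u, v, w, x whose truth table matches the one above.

There are just 4 zero rows: (0,0,1,0), (0,1,0,1), (1,1,0,1), (1,1,1,0). Their minterms are ¬u·¬v·w·¬x, ¬u·v·¬w·x, u·v·¬w·x, u·v·w·¬x; the OR of those covers precisely the 0-outputs, and negating it yields h.

h(u, v, w, x) = ((((((u' · v') · w) · x') + (((u' · v) · w') · x)) + (((u · v) · w') · x)) + (((u · v) · w) · x'))'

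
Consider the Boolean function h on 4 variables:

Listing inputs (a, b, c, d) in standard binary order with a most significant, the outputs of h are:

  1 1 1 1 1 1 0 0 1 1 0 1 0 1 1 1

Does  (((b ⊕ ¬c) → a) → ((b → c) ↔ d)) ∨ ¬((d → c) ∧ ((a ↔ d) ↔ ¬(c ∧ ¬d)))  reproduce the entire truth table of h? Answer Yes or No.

Check the formula against h row by row:
  a=0, b=0, c=0, d=0: formula gives 1, h = 1 ✓
  a=0, b=0, c=0, d=1: formula gives 1, h = 1 ✓
  a=0, b=0, c=1, d=0: formula gives 1, h = 1 ✓
  a=0, b=0, c=1, d=1: formula gives 1, h = 1 ✓
  …
  a=0, b=1, c=1, d=0: formula gives 1, but h = 0 ✗
A single disagreement suffices: at (0,1,1,0) they differ, so the formula does not compute h.

No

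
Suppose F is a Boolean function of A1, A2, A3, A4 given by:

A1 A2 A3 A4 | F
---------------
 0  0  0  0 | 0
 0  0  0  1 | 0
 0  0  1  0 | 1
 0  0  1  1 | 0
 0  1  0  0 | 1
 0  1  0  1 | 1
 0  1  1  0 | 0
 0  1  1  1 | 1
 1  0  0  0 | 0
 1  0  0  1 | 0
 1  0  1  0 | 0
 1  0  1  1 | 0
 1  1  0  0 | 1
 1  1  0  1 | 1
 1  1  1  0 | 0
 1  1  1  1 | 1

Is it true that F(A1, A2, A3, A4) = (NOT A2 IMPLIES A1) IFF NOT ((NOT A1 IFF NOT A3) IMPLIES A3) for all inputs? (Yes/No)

Check the formula against F row by row:
  A1=0, A2=0, A3=0, A4=0: formula gives 0, F = 0 ✓
  A1=0, A2=0, A3=0, A4=1: formula gives 0, F = 0 ✓
  A1=0, A2=0, A3=1, A4=0: formula gives 1, F = 1 ✓
  A1=0, A2=0, A3=1, A4=1: formula gives 1, but F = 0 ✗
A single disagreement suffices: at (0,0,1,1) they differ, so the formula does not compute F.

No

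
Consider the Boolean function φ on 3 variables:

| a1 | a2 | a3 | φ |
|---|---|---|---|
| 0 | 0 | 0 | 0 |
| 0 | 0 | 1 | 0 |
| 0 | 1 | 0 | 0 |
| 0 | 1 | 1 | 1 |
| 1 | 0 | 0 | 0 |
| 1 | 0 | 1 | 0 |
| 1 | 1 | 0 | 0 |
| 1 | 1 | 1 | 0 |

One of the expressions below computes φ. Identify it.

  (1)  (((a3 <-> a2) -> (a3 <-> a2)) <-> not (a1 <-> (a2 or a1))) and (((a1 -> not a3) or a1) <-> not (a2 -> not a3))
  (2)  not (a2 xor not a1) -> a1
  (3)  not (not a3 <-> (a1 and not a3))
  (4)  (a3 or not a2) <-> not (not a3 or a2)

1

(2): at (0,0,0) it gives 1, but φ = 0 — eliminated.
(3): at (0,0,0) it gives 1, but φ = 0 — eliminated.
(4): at (0,0,1) it gives 1, but φ = 0 — eliminated.
Only (1) survives; checking it on all 8 rows confirms it matches φ.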